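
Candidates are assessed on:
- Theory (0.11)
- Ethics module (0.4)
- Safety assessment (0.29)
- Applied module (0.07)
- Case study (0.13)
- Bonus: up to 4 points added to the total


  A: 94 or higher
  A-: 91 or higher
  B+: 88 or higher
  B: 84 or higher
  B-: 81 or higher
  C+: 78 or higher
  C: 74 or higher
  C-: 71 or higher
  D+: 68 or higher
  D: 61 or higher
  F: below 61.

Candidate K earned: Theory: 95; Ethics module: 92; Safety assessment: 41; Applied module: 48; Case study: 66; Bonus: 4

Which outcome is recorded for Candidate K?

Weighted total:
  Theory 95 × 0.11 = 10.45
  Ethics module 92 × 0.4 = 36.8
  Safety assessment 41 × 0.29 = 11.89
  Applied module 48 × 0.07 = 3.36
  Case study 66 × 0.13 = 8.58
Sum = 71.08
Bonus: 71.08 + 4 = 75.08
75.08 is ≥ 74 and < 78 → C

C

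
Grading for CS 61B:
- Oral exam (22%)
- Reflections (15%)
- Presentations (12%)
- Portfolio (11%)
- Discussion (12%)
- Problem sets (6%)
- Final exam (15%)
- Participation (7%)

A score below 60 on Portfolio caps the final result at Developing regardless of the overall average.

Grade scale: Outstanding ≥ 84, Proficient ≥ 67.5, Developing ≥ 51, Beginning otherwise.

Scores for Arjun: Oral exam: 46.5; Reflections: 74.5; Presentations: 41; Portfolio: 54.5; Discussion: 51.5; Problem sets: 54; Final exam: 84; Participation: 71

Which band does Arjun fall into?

Portfolio score 54.5 < 60: minimum not met.
Weighted total:
  Oral exam 46.5 × 0.22 = 10.23
  Reflections 74.5 × 0.15 = 11.175
  Presentations 41 × 0.12 = 4.92
  Portfolio 54.5 × 0.11 = 5.995
  Discussion 51.5 × 0.12 = 6.18
  Problem sets 54 × 0.06 = 3.24
  Final exam 84 × 0.15 = 12.6
  Participation 71 × 0.07 = 4.97
Sum = 59.31
59.31 would be Developing; cap at Developing applies → Developing.

Developing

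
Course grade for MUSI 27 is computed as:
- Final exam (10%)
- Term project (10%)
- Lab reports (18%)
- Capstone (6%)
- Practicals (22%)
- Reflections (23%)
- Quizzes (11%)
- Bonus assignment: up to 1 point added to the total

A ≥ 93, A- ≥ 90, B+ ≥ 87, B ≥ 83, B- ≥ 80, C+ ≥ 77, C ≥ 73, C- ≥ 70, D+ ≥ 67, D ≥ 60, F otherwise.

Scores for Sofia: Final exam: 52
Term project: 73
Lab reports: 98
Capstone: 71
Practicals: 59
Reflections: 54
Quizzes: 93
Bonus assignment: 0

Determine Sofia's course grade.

Weighted total:
  Final exam 52 × 0.1 = 5.2
  Term project 73 × 0.1 = 7.3
  Lab reports 98 × 0.18 = 17.64
  Capstone 71 × 0.06 = 4.26
  Practicals 59 × 0.22 = 12.98
  Reflections 54 × 0.23 = 12.42
  Quizzes 93 × 0.11 = 10.23
Sum = 70.03
Bonus assignment: 70.03 + 0 = 70.03
70.03 is ≥ 70 and < 73 → C-

C-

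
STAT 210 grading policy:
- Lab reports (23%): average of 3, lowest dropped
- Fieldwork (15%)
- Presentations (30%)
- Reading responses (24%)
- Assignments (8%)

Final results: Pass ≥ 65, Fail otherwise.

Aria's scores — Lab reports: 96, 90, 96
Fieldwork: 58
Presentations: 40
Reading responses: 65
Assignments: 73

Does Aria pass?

Lab reports: drop 90 → average of remaining 2 = 192/2 = 96
Weighted total:
  Lab reports 96 × 0.23 = 22.08
  Fieldwork 58 × 0.15 = 8.7
  Presentations 40 × 0.3 = 12
  Reading responses 65 × 0.24 = 15.6
  Assignments 73 × 0.08 = 5.84
Sum = 64.22
64.22 < 65 → Fail

Fail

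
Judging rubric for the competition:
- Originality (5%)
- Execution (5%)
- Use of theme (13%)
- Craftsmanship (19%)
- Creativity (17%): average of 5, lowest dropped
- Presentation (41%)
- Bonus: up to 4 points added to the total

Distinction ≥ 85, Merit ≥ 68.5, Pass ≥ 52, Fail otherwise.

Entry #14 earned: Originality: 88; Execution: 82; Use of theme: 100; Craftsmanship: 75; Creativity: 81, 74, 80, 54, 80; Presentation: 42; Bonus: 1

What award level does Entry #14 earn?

Pass

Creativity: drop 54 → average of remaining 4 = 315/4 = 78.75
Weighted total:
  Originality 88 × 0.05 = 4.4
  Execution 82 × 0.05 = 4.1
  Use of theme 100 × 0.13 = 13
  Craftsmanship 75 × 0.19 = 14.25
  Creativity 78.75 × 0.17 = 13.3875
  Presentation 42 × 0.41 = 17.22
Sum = 66.3575
Bonus: 66.3575 + 1 = 67.3575
67.3575 is ≥ 52 and < 68.5 → Pass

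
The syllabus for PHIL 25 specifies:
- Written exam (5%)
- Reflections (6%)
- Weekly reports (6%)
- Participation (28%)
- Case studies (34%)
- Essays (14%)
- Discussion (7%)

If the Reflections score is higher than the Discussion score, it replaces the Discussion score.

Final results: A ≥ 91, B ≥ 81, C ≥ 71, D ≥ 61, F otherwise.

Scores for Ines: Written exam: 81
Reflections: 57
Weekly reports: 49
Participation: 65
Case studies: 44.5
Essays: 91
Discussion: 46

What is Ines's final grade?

Reflections (57) > Discussion (46), so Discussion counts as 57.
Weighted total:
  Written exam 81 × 0.05 = 4.05
  Reflections 57 × 0.06 = 3.42
  Weekly reports 49 × 0.06 = 2.94
  Participation 65 × 0.28 = 18.2
  Case studies 44.5 × 0.34 = 15.13
  Essays 91 × 0.14 = 12.74
  Discussion 57 × 0.07 = 3.99
Sum = 60.47
60.47 < 61 → F

F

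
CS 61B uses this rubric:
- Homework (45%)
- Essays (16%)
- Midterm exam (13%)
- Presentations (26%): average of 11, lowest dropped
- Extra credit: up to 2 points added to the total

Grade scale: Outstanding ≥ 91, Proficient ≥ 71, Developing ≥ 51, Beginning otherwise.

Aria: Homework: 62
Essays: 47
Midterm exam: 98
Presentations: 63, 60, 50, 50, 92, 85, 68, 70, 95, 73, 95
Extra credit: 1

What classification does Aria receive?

Presentations: drop 50 → average of remaining 10 = 751/10 = 75.1
Weighted total:
  Homework 62 × 0.45 = 27.9
  Essays 47 × 0.16 = 7.52
  Midterm exam 98 × 0.13 = 12.74
  Presentations 75.1 × 0.26 = 19.526
Sum = 67.686
Extra credit: 67.686 + 1 = 68.686
68.686 is ≥ 51 and < 71 → Developing

Developing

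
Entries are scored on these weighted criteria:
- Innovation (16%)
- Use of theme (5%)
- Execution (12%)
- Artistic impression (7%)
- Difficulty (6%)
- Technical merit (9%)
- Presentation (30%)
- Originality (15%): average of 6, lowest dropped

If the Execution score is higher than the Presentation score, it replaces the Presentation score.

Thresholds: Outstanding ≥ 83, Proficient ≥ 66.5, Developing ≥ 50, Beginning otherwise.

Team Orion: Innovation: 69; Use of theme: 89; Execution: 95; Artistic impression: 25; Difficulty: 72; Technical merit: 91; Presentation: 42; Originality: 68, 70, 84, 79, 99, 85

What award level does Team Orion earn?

Originality: drop 68 → average of remaining 5 = 417/5 = 83.4
Execution (95) > Presentation (42), so Presentation counts as 95.
Weighted total:
  Innovation 69 × 0.16 = 11.04
  Use of theme 89 × 0.05 = 4.45
  Execution 95 × 0.12 = 11.4
  Artistic impression 25 × 0.07 = 1.75
  Difficulty 72 × 0.06 = 4.32
  Technical merit 91 × 0.09 = 8.19
  Presentation 95 × 0.3 = 28.5
  Originality 83.4 × 0.15 = 12.51
Sum = 82.16
82.16 is ≥ 66.5 and < 83 → Proficient

Proficient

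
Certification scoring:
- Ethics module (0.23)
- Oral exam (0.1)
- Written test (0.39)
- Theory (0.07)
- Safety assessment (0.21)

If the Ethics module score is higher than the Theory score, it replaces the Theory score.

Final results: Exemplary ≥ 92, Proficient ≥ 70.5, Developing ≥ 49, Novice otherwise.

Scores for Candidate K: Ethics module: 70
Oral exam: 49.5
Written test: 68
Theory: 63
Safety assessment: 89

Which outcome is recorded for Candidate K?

Ethics module (70) > Theory (63), so Theory counts as 70.
Weighted total:
  Ethics module 70 × 0.23 = 16.1
  Oral exam 49.5 × 0.1 = 4.95
  Written test 68 × 0.39 = 26.52
  Theory 70 × 0.07 = 4.9
  Safety assessment 89 × 0.21 = 18.69
Sum = 71.16
71.16 is ≥ 70.5 and < 92 → Proficient

Proficient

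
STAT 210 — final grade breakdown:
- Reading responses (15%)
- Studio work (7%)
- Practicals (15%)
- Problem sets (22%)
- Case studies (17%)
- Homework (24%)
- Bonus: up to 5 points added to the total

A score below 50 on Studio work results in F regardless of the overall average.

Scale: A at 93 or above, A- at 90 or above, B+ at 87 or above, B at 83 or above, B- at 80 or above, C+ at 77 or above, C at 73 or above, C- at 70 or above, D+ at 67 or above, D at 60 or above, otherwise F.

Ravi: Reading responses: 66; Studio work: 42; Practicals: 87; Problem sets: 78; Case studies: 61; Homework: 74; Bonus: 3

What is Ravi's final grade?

Studio work score 42 < 50: minimum not met.
Weighted total:
  Reading responses 66 × 0.15 = 9.9
  Studio work 42 × 0.07 = 2.94
  Practicals 87 × 0.15 = 13.05
  Problem sets 78 × 0.22 = 17.16
  Case studies 61 × 0.17 = 10.37
  Homework 74 × 0.24 = 17.76
Sum = 71.18
Bonus: 71.18 + 3 = 74.18
Because the Studio work minimum was not met, the result is F.

F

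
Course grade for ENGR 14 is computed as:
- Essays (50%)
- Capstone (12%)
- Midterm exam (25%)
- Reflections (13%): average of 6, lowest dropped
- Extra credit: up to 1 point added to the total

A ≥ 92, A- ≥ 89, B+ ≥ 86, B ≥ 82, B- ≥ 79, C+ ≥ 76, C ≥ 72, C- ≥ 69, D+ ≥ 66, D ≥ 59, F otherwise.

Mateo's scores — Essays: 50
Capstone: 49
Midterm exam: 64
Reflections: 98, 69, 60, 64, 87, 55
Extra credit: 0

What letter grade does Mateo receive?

Reflections: drop 55 → average of remaining 5 = 378/5 = 75.6
Weighted total:
  Essays 50 × 0.5 = 25
  Capstone 49 × 0.12 = 5.88
  Midterm exam 64 × 0.25 = 16
  Reflections 75.6 × 0.13 = 9.828
Sum = 56.708
Extra credit: 56.708 + 0 = 56.708
56.708 < 59 → F

F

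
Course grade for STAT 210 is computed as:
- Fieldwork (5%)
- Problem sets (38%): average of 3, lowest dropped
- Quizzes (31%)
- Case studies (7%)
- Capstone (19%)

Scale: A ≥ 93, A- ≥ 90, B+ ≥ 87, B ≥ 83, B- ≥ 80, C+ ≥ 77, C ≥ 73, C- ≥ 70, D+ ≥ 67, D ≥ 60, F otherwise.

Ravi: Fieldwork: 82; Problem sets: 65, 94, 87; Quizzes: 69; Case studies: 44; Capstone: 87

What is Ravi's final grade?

C+

Problem sets: drop 65 → average of remaining 2 = 181/2 = 90.5
Weighted total:
  Fieldwork 82 × 0.05 = 4.1
  Problem sets 90.5 × 0.38 = 34.39
  Quizzes 69 × 0.31 = 21.39
  Case studies 44 × 0.07 = 3.08
  Capstone 87 × 0.19 = 16.53
Sum = 79.49
79.49 is ≥ 77 and < 80 → C+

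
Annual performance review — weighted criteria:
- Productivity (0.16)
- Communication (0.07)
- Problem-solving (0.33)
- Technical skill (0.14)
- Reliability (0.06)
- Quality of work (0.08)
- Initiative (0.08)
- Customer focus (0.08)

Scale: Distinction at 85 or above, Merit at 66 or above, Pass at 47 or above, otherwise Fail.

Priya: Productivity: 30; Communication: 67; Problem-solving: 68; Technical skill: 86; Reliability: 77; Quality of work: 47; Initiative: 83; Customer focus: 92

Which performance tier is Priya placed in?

Weighted total:
  Productivity 30 × 0.16 = 4.8
  Communication 67 × 0.07 = 4.69
  Problem-solving 68 × 0.33 = 22.44
  Technical skill 86 × 0.14 = 12.04
  Reliability 77 × 0.06 = 4.62
  Quality of work 47 × 0.08 = 3.76
  Initiative 83 × 0.08 = 6.64
  Customer focus 92 × 0.08 = 7.36
Sum = 66.35
66.35 is ≥ 66 and < 85 → Merit

Merit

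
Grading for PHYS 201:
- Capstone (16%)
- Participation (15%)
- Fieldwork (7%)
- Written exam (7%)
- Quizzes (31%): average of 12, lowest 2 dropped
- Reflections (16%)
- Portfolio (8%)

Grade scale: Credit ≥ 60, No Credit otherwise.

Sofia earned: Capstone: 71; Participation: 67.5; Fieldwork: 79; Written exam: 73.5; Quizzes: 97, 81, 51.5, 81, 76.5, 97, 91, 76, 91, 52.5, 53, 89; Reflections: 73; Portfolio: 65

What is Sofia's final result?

Quizzes: drop 51.5, 52.5 → average of remaining 10 = 832.5/10 = 83.25
Weighted total:
  Capstone 71 × 0.16 = 11.36
  Participation 67.5 × 0.15 = 10.125
  Fieldwork 79 × 0.07 = 5.53
  Written exam 73.5 × 0.07 = 5.145
  Quizzes 83.25 × 0.31 = 25.8075
  Reflections 73 × 0.16 = 11.68
  Portfolio 65 × 0.08 = 5.2
Sum = 74.8475
74.8475 ≥ 60 → Credit

Credit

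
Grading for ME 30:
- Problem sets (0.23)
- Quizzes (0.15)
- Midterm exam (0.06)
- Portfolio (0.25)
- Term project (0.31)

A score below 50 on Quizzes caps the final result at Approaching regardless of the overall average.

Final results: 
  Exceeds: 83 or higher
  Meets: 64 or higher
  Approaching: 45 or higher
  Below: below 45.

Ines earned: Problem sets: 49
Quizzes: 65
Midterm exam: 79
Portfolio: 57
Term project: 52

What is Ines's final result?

Approaching

Quizzes score 65 ≥ 50: minimum met.
Weighted total:
  Problem sets 49 × 0.23 = 11.27
  Quizzes 65 × 0.15 = 9.75
  Midterm exam 79 × 0.06 = 4.74
  Portfolio 57 × 0.25 = 14.25
  Term project 52 × 0.31 = 16.12
Sum = 56.13
56.13 is ≥ 45 and < 64 → Approaching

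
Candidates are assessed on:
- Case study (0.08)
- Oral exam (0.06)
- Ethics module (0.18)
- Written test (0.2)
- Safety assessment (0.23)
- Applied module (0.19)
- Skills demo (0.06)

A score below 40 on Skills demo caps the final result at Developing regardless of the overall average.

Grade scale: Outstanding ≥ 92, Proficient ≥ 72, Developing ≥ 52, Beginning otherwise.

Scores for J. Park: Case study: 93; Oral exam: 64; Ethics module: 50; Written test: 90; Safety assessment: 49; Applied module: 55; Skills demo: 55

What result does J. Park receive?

Skills demo score 55 ≥ 40: minimum met.
Weighted total:
  Case study 93 × 0.08 = 7.44
  Oral exam 64 × 0.06 = 3.84
  Ethics module 50 × 0.18 = 9
  Written test 90 × 0.2 = 18
  Safety assessment 49 × 0.23 = 11.27
  Applied module 55 × 0.19 = 10.45
  Skills demo 55 × 0.06 = 3.3
Sum = 63.3
63.3 is ≥ 52 and < 72 → Developing

Developing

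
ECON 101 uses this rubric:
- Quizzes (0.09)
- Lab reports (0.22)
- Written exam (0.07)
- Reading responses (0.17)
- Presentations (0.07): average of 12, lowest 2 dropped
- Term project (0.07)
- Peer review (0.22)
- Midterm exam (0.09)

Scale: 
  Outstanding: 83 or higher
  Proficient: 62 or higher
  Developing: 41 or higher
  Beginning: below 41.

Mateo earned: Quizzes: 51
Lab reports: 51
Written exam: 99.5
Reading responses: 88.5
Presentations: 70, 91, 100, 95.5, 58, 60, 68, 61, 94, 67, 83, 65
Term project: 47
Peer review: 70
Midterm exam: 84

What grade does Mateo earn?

Proficient

Presentations: drop 58, 60 → average of remaining 10 = 794.5/10 = 79.45
Weighted total:
  Quizzes 51 × 0.09 = 4.59
  Lab reports 51 × 0.22 = 11.22
  Written exam 99.5 × 0.07 = 6.965
  Reading responses 88.5 × 0.17 = 15.045
  Presentations 79.45 × 0.07 = 5.5615
  Term project 47 × 0.07 = 3.29
  Peer review 70 × 0.22 = 15.4
  Midterm exam 84 × 0.09 = 7.56
Sum = 69.6315
69.6315 is ≥ 62 and < 83 → Proficient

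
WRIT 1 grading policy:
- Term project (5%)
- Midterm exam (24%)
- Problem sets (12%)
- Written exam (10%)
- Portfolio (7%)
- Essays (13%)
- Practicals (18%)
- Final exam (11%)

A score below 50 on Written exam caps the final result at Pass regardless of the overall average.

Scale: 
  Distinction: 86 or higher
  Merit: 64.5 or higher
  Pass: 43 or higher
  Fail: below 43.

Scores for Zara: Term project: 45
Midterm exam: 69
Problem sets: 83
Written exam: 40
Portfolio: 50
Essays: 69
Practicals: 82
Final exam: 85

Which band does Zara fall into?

Pass

Written exam score 40 < 50: minimum not met.
Weighted total:
  Term project 45 × 0.05 = 2.25
  Midterm exam 69 × 0.24 = 16.56
  Problem sets 83 × 0.12 = 9.96
  Written exam 40 × 0.1 = 4
  Portfolio 50 × 0.07 = 3.5
  Essays 69 × 0.13 = 8.97
  Practicals 82 × 0.18 = 14.76
  Final exam 85 × 0.11 = 9.35
Sum = 69.35
69.35 would be Merit; cap at Pass applies → Pass.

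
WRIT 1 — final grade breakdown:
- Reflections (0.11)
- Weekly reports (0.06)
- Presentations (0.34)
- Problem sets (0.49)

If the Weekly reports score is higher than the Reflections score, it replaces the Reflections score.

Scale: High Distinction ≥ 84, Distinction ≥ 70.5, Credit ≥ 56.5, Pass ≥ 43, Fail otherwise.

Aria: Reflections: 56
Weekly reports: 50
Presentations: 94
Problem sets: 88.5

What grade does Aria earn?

High Distinction

Weekly reports (50) ≤ Reflections (56), so Reflections stays at 56.
Weighted total:
  Reflections 56 × 0.11 = 6.16
  Weekly reports 50 × 0.06 = 3
  Presentations 94 × 0.34 = 31.96
  Problem sets 88.5 × 0.49 = 43.365
Sum = 84.485
84.485 ≥ 84 → High Distinction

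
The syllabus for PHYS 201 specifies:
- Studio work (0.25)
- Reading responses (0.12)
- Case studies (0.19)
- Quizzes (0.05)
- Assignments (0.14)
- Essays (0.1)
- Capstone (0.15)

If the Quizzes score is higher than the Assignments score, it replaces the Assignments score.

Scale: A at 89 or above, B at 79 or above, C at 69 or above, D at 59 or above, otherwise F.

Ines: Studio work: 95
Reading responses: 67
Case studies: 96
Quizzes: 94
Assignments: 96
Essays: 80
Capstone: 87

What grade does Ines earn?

A

Quizzes (94) ≤ Assignments (96), so Assignments stays at 96.
Weighted total:
  Studio work 95 × 0.25 = 23.75
  Reading responses 67 × 0.12 = 8.04
  Case studies 96 × 0.19 = 18.24
  Quizzes 94 × 0.05 = 4.7
  Assignments 96 × 0.14 = 13.44
  Essays 80 × 0.1 = 8
  Capstone 87 × 0.15 = 13.05
Sum = 89.22
89.22 ≥ 89 → A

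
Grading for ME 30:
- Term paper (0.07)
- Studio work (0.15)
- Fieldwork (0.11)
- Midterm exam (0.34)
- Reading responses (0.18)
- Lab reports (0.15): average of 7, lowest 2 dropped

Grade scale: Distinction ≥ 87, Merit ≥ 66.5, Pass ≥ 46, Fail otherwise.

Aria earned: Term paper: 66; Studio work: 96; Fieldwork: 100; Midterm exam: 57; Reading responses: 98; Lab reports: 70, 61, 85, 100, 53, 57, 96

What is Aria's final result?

Merit

Lab reports: drop 53, 57 → average of remaining 5 = 412/5 = 82.4
Weighted total:
  Term paper 66 × 0.07 = 4.62
  Studio work 96 × 0.15 = 14.4
  Fieldwork 100 × 0.11 = 11
  Midterm exam 57 × 0.34 = 19.38
  Reading responses 98 × 0.18 = 17.64
  Lab reports 82.4 × 0.15 = 12.36
Sum = 79.4
79.4 is ≥ 66.5 and < 87 → Merit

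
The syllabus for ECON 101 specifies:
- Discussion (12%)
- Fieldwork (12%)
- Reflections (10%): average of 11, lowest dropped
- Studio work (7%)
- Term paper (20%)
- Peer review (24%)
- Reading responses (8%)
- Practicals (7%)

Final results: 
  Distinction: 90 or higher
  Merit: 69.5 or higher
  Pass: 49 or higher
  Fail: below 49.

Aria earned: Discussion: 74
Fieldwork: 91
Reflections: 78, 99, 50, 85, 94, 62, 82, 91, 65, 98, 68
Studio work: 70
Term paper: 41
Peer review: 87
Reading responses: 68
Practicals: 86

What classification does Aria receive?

Merit

Reflections: drop 50 → average of remaining 10 = 822/10 = 82.2
Weighted total:
  Discussion 74 × 0.12 = 8.88
  Fieldwork 91 × 0.12 = 10.92
  Reflections 82.2 × 0.1 = 8.22
  Studio work 70 × 0.07 = 4.9
  Term paper 41 × 0.2 = 8.2
  Peer review 87 × 0.24 = 20.88
  Reading responses 68 × 0.08 = 5.44
  Practicals 86 × 0.07 = 6.02
Sum = 73.46
73.46 is ≥ 69.5 and < 90 → Merit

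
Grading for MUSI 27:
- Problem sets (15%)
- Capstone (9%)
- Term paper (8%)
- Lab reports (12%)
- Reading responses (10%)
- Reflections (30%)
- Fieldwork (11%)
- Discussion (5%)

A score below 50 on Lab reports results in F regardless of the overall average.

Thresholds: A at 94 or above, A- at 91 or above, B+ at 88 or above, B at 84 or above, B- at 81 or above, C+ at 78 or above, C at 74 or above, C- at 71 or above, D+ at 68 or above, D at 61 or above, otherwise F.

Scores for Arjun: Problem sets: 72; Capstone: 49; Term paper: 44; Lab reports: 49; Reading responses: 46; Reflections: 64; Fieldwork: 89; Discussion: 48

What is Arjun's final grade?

Lab reports score 49 < 50: minimum not met.
Weighted total:
  Problem sets 72 × 0.15 = 10.8
  Capstone 49 × 0.09 = 4.41
  Term paper 44 × 0.08 = 3.52
  Lab reports 49 × 0.12 = 5.88
  Reading responses 46 × 0.1 = 4.6
  Reflections 64 × 0.3 = 19.2
  Fieldwork 89 × 0.11 = 9.79
  Discussion 48 × 0.05 = 2.4
Sum = 60.6
Because the Lab reports minimum was not met, the result is F.

F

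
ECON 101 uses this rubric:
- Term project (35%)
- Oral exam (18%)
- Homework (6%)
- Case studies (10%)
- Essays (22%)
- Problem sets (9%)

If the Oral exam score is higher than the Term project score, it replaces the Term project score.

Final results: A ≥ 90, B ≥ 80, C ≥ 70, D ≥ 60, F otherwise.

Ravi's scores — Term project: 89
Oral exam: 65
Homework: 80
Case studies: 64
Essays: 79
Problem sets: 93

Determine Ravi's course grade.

Oral exam (65) ≤ Term project (89), so Term project stays at 89.
Weighted total:
  Term project 89 × 0.35 = 31.15
  Oral exam 65 × 0.18 = 11.7
  Homework 80 × 0.06 = 4.8
  Case studies 64 × 0.1 = 6.4
  Essays 79 × 0.22 = 17.38
  Problem sets 93 × 0.09 = 8.37
Sum = 79.8
79.8 is ≥ 70 and < 80 → C

C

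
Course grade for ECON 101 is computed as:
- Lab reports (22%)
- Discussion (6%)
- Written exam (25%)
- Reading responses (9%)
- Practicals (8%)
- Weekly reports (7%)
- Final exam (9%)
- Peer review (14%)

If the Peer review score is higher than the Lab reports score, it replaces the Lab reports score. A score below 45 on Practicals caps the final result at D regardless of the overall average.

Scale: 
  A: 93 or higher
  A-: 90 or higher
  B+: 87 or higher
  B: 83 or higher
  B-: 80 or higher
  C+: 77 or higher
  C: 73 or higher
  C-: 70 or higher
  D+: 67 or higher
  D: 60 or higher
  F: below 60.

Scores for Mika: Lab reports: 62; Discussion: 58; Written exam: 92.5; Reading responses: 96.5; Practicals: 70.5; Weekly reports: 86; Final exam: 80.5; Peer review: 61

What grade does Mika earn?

Peer review (61) ≤ Lab reports (62), so Lab reports stays at 62.
Practicals score 70.5 ≥ 45: minimum met.
Weighted total:
  Lab reports 62 × 0.22 = 13.64
  Discussion 58 × 0.06 = 3.48
  Written exam 92.5 × 0.25 = 23.125
  Reading responses 96.5 × 0.09 = 8.685
  Practicals 70.5 × 0.08 = 5.64
  Weekly reports 86 × 0.07 = 6.02
  Final exam 80.5 × 0.09 = 7.245
  Peer review 61 × 0.14 = 8.54
Sum = 76.375
76.375 is ≥ 73 and < 77 → C

C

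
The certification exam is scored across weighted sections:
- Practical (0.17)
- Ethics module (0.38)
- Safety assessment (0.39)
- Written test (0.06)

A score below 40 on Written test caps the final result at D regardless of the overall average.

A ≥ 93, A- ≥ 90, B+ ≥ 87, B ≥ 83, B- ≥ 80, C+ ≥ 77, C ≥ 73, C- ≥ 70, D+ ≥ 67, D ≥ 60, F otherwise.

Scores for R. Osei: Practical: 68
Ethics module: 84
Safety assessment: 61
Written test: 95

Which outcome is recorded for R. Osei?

Written test score 95 ≥ 40: minimum met.
Weighted total:
  Practical 68 × 0.17 = 11.56
  Ethics module 84 × 0.38 = 31.92
  Safety assessment 61 × 0.39 = 23.79
  Written test 95 × 0.06 = 5.7
Sum = 72.97
72.97 is ≥ 70 and < 73 → C-

C-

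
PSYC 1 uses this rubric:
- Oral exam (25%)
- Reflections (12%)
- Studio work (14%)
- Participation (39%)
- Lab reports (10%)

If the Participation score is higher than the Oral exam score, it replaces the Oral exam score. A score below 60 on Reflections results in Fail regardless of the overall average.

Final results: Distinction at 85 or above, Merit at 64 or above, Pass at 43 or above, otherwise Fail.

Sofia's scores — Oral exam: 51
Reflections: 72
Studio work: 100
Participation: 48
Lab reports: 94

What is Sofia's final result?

Pass

Participation (48) ≤ Oral exam (51), so Oral exam stays at 51.
Reflections score 72 ≥ 60: minimum met.
Weighted total:
  Oral exam 51 × 0.25 = 12.75
  Reflections 72 × 0.12 = 8.64
  Studio work 100 × 0.14 = 14
  Participation 48 × 0.39 = 18.72
  Lab reports 94 × 0.1 = 9.4
Sum = 63.51
63.51 is ≥ 43 and < 64 → Pass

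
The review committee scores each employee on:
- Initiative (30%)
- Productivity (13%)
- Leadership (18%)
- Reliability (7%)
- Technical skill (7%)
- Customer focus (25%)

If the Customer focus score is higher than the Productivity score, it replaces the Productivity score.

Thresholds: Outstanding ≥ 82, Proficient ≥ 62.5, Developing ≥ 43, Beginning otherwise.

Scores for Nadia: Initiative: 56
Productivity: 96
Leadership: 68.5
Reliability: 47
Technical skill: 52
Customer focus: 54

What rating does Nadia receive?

Customer focus (54) ≤ Productivity (96), so Productivity stays at 96.
Weighted total:
  Initiative 56 × 0.3 = 16.8
  Productivity 96 × 0.13 = 12.48
  Leadership 68.5 × 0.18 = 12.33
  Reliability 47 × 0.07 = 3.29
  Technical skill 52 × 0.07 = 3.64
  Customer focus 54 × 0.25 = 13.5
Sum = 62.04
62.04 is ≥ 43 and < 62.5 → Developing

Developing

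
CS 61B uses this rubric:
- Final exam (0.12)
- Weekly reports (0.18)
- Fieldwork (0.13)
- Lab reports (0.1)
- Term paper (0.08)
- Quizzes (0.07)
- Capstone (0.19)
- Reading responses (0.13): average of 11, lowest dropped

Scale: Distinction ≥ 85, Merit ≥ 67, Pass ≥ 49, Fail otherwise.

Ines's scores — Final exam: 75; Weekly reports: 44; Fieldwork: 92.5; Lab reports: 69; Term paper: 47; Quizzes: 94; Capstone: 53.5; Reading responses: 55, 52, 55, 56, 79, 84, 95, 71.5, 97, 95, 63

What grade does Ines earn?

Pass

Reading responses: drop 52 → average of remaining 10 = 750.5/10 = 75.05
Weighted total:
  Final exam 75 × 0.12 = 9
  Weekly reports 44 × 0.18 = 7.92
  Fieldwork 92.5 × 0.13 = 12.025
  Lab reports 69 × 0.1 = 6.9
  Term paper 47 × 0.08 = 3.76
  Quizzes 94 × 0.07 = 6.58
  Capstone 53.5 × 0.19 = 10.165
  Reading responses 75.05 × 0.13 = 9.7565
Sum = 66.1065
66.1065 is ≥ 49 and < 67 → Pass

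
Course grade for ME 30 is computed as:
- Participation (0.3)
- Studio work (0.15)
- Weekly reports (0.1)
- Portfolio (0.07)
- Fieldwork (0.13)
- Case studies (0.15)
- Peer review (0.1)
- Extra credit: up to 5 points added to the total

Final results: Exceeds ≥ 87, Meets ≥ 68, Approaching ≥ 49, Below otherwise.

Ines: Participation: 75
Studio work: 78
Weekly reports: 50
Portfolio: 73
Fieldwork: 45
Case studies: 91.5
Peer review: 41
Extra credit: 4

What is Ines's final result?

Weighted total:
  Participation 75 × 0.3 = 22.5
  Studio work 78 × 0.15 = 11.7
  Weekly reports 50 × 0.1 = 5
  Portfolio 73 × 0.07 = 5.11
  Fieldwork 45 × 0.13 = 5.85
  Case studies 91.5 × 0.15 = 13.725
  Peer review 41 × 0.1 = 4.1
Sum = 67.985
Extra credit: 67.985 + 4 = 71.985
71.985 is ≥ 68 and < 87 → Meets

Meets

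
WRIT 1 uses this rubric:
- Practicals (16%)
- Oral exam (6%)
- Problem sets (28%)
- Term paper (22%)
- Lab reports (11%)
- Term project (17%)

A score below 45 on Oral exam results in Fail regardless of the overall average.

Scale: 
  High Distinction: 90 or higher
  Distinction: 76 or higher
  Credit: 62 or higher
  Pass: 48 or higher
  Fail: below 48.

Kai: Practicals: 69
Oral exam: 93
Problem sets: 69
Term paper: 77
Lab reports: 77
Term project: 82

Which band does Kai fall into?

Credit

Oral exam score 93 ≥ 45: minimum met.
Weighted total:
  Practicals 69 × 0.16 = 11.04
  Oral exam 93 × 0.06 = 5.58
  Problem sets 69 × 0.28 = 19.32
  Term paper 77 × 0.22 = 16.94
  Lab reports 77 × 0.11 = 8.47
  Term project 82 × 0.17 = 13.94
Sum = 75.29
75.29 is ≥ 62 and < 76 → Credit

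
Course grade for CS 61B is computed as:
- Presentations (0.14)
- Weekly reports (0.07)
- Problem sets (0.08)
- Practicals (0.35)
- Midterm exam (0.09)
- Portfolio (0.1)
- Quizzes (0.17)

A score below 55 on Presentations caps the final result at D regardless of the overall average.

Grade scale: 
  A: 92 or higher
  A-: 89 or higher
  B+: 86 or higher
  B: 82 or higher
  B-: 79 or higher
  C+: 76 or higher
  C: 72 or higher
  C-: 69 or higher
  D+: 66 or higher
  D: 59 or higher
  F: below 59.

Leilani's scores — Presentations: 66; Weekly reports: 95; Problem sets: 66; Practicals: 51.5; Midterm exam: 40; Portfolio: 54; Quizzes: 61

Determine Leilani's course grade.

Presentations score 66 ≥ 55: minimum met.
Weighted total:
  Presentations 66 × 0.14 = 9.24
  Weekly reports 95 × 0.07 = 6.65
  Problem sets 66 × 0.08 = 5.28
  Practicals 51.5 × 0.35 = 18.025
  Midterm exam 40 × 0.09 = 3.6
  Portfolio 54 × 0.1 = 5.4
  Quizzes 61 × 0.17 = 10.37
Sum = 58.565
58.565 < 59 → F

F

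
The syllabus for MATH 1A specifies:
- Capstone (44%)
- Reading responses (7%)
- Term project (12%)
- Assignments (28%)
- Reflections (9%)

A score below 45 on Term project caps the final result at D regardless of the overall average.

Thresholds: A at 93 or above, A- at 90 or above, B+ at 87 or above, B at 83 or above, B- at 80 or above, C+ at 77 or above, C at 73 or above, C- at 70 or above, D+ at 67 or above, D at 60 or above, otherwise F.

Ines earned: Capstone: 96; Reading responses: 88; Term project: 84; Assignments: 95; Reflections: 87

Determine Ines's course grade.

A-

Term project score 84 ≥ 45: minimum met.
Weighted total:
  Capstone 96 × 0.44 = 42.24
  Reading responses 88 × 0.07 = 6.16
  Term project 84 × 0.12 = 10.08
  Assignments 95 × 0.28 = 26.6
  Reflections 87 × 0.09 = 7.83
Sum = 92.91
92.91 is ≥ 90 and < 93 → A-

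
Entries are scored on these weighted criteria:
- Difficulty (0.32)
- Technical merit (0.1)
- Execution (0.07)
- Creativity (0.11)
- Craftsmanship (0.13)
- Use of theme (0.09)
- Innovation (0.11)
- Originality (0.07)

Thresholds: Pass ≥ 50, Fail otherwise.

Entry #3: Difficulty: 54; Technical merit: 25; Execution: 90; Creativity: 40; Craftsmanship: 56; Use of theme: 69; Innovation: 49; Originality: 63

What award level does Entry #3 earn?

Weighted total:
  Difficulty 54 × 0.32 = 17.28
  Technical merit 25 × 0.1 = 2.5
  Execution 90 × 0.07 = 6.3
  Creativity 40 × 0.11 = 4.4
  Craftsmanship 56 × 0.13 = 7.28
  Use of theme 69 × 0.09 = 6.21
  Innovation 49 × 0.11 = 5.39
  Originality 63 × 0.07 = 4.41
Sum = 53.77
53.77 ≥ 50 → Pass

Pass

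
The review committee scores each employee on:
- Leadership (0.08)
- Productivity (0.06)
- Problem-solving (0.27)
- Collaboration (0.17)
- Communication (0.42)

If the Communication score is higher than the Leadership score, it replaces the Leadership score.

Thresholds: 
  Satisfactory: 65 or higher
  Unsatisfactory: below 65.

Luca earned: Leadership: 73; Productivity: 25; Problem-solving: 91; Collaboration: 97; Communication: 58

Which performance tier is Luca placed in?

Communication (58) ≤ Leadership (73), so Leadership stays at 73.
Weighted total:
  Leadership 73 × 0.08 = 5.84
  Productivity 25 × 0.06 = 1.5
  Problem-solving 91 × 0.27 = 24.57
  Collaboration 97 × 0.17 = 16.49
  Communication 58 × 0.42 = 24.36
Sum = 72.76
72.76 ≥ 65 → Satisfactory

Satisfactory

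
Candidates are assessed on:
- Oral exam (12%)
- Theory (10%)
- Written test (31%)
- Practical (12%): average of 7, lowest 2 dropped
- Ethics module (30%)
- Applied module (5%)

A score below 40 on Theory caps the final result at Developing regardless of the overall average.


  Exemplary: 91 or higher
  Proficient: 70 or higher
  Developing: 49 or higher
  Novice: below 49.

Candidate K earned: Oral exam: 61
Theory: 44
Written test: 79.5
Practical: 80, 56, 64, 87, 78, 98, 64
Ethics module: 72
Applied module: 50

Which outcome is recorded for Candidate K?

Practical: drop 56, 64 → average of remaining 5 = 407/5 = 81.4
Theory score 44 ≥ 40: minimum met.
Weighted total:
  Oral exam 61 × 0.12 = 7.32
  Theory 44 × 0.1 = 4.4
  Written test 79.5 × 0.31 = 24.645
  Practical 81.4 × 0.12 = 9.768
  Ethics module 72 × 0.3 = 21.6
  Applied module 50 × 0.05 = 2.5
Sum = 70.233
70.233 is ≥ 70 and < 91 → Proficient

Proficient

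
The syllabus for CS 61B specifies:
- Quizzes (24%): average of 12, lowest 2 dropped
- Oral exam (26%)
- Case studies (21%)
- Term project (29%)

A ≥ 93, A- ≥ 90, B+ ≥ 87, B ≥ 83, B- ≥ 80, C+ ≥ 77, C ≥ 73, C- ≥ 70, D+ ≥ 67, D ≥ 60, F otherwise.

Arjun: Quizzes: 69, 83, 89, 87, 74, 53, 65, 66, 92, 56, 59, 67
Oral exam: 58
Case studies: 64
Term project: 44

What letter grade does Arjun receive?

F

Quizzes: drop 53, 56 → average of remaining 10 = 751/10 = 75.1
Weighted total:
  Quizzes 75.1 × 0.24 = 18.024
  Oral exam 58 × 0.26 = 15.08
  Case studies 64 × 0.21 = 13.44
  Term project 44 × 0.29 = 12.76
Sum = 59.304
59.304 < 60 → F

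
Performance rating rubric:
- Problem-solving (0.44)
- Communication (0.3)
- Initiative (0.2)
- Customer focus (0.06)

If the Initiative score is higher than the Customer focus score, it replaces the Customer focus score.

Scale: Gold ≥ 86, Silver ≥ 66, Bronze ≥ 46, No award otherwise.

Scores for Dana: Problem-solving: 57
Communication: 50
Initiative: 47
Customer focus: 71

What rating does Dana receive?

Bronze

Initiative (47) ≤ Customer focus (71), so Customer focus stays at 71.
Weighted total:
  Problem-solving 57 × 0.44 = 25.08
  Communication 50 × 0.3 = 15
  Initiative 47 × 0.2 = 9.4
  Customer focus 71 × 0.06 = 4.26
Sum = 53.74
53.74 is ≥ 46 and < 66 → Bronze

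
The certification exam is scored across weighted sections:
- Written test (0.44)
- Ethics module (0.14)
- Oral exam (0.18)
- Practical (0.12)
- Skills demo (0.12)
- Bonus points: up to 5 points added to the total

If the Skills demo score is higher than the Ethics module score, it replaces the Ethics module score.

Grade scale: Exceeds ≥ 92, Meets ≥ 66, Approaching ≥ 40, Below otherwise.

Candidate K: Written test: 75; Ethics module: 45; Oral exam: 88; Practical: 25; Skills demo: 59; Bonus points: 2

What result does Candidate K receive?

Skills demo (59) > Ethics module (45), so Ethics module counts as 59.
Weighted total:
  Written test 75 × 0.44 = 33
  Ethics module 59 × 0.14 = 8.26
  Oral exam 88 × 0.18 = 15.84
  Practical 25 × 0.12 = 3
  Skills demo 59 × 0.12 = 7.08
Sum = 67.18
Bonus points: 67.18 + 2 = 69.18
69.18 is ≥ 66 and < 92 → Meets

Meets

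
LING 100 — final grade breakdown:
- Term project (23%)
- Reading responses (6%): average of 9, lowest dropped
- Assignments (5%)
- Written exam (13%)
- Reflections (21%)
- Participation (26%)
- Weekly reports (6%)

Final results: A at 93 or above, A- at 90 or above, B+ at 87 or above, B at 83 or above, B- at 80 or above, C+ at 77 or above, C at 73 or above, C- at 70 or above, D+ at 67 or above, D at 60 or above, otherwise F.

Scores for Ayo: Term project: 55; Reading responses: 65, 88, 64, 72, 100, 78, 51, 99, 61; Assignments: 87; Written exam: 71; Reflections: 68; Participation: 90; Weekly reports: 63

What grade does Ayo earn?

C-

Reading responses: drop 51 → average of remaining 8 = 627/8 = 78.375
Weighted total:
  Term project 55 × 0.23 = 12.65
  Reading responses 78.375 × 0.06 = 4.7025
  Assignments 87 × 0.05 = 4.35
  Written exam 71 × 0.13 = 9.23
  Reflections 68 × 0.21 = 14.28
  Participation 90 × 0.26 = 23.4
  Weekly reports 63 × 0.06 = 3.78
Sum = 72.3925
72.3925 is ≥ 70 and < 73 → C-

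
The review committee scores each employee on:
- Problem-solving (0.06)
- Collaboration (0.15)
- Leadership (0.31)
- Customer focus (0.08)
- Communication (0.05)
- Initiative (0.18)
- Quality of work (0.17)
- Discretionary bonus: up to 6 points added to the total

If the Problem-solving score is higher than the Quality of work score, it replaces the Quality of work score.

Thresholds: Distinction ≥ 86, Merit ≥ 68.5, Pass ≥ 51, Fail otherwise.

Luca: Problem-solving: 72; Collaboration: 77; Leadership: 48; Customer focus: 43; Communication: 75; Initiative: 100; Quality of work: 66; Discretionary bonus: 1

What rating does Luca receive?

Problem-solving (72) > Quality of work (66), so Quality of work counts as 72.
Weighted total:
  Problem-solving 72 × 0.06 = 4.32
  Collaboration 77 × 0.15 = 11.55
  Leadership 48 × 0.31 = 14.88
  Customer focus 43 × 0.08 = 3.44
  Communication 75 × 0.05 = 3.75
  Initiative 100 × 0.18 = 18
  Quality of work 72 × 0.17 = 12.24
Sum = 68.18
Discretionary bonus: 68.18 + 1 = 69.18
69.18 is ≥ 68.5 and < 86 → Merit

Merit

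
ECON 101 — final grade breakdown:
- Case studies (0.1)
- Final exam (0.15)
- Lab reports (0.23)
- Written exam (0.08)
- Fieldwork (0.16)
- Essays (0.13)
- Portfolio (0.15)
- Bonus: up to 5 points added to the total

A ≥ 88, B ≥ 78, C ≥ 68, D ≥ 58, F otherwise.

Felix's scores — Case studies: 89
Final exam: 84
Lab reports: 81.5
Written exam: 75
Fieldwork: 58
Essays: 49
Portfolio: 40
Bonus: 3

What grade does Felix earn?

Weighted total:
  Case studies 89 × 0.1 = 8.9
  Final exam 84 × 0.15 = 12.6
  Lab reports 81.5 × 0.23 = 18.745
  Written exam 75 × 0.08 = 6
  Fieldwork 58 × 0.16 = 9.28
  Essays 49 × 0.13 = 6.37
  Portfolio 40 × 0.15 = 6
Sum = 67.895
Bonus: 67.895 + 3 = 70.895
70.895 is ≥ 68 and < 78 → C

C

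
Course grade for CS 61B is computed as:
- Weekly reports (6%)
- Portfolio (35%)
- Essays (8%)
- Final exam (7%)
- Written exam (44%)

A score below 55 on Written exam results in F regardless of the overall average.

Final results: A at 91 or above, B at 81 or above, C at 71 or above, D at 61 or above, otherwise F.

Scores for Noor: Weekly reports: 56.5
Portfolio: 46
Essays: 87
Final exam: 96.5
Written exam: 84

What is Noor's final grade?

Written exam score 84 ≥ 55: minimum met.
Weighted total:
  Weekly reports 56.5 × 0.06 = 3.39
  Portfolio 46 × 0.35 = 16.1
  Essays 87 × 0.08 = 6.96
  Final exam 96.5 × 0.07 = 6.755
  Written exam 84 × 0.44 = 36.96
Sum = 70.165
70.165 is ≥ 61 and < 71 → D

D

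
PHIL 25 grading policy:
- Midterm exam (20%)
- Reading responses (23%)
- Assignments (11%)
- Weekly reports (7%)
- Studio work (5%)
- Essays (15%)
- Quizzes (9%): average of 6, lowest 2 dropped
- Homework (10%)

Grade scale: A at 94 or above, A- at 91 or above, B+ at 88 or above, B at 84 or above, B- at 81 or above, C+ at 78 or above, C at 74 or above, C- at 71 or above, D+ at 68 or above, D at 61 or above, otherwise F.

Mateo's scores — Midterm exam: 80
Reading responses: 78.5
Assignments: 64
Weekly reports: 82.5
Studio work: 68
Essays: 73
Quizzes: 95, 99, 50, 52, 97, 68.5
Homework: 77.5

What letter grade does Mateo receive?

C

Quizzes: drop 50, 52 → average of remaining 4 = 359.5/4 = 89.875
Weighted total:
  Midterm exam 80 × 0.2 = 16
  Reading responses 78.5 × 0.23 = 18.055
  Assignments 64 × 0.11 = 7.04
  Weekly reports 82.5 × 0.07 = 5.775
  Studio work 68 × 0.05 = 3.4
  Essays 73 × 0.15 = 10.95
  Quizzes 89.875 × 0.09 = 8.08875
  Homework 77.5 × 0.1 = 7.75
Sum = 77.05875
77.05875 is ≥ 74 and < 78 → C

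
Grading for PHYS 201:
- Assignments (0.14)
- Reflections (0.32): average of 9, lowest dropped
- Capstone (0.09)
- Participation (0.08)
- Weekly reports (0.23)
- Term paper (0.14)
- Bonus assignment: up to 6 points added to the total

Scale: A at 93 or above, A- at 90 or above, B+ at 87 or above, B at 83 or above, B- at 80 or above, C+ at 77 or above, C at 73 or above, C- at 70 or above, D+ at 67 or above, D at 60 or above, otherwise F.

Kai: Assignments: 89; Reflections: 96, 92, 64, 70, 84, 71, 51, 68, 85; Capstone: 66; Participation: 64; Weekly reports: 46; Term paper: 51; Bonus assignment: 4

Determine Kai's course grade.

C-

Reflections: drop 51 → average of remaining 8 = 630/8 = 78.75
Weighted total:
  Assignments 89 × 0.14 = 12.46
  Reflections 78.75 × 0.32 = 25.2
  Capstone 66 × 0.09 = 5.94
  Participation 64 × 0.08 = 5.12
  Weekly reports 46 × 0.23 = 10.58
  Term paper 51 × 0.14 = 7.14
Sum = 66.44
Bonus assignment: 66.44 + 4 = 70.44
70.44 is ≥ 70 and < 73 → C-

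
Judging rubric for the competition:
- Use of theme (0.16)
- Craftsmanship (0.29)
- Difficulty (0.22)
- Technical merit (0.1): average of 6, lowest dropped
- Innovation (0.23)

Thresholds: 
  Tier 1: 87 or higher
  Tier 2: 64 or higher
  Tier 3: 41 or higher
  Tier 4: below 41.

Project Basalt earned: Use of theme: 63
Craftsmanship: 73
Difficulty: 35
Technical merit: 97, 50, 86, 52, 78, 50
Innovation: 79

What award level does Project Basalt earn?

Tier 2

Technical merit: drop 50 → average of remaining 5 = 363/5 = 72.6
Weighted total:
  Use of theme 63 × 0.16 = 10.08
  Craftsmanship 73 × 0.29 = 21.17
  Difficulty 35 × 0.22 = 7.7
  Technical merit 72.6 × 0.1 = 7.26
  Innovation 79 × 0.23 = 18.17
Sum = 64.38
64.38 is ≥ 64 and < 87 → Tier 2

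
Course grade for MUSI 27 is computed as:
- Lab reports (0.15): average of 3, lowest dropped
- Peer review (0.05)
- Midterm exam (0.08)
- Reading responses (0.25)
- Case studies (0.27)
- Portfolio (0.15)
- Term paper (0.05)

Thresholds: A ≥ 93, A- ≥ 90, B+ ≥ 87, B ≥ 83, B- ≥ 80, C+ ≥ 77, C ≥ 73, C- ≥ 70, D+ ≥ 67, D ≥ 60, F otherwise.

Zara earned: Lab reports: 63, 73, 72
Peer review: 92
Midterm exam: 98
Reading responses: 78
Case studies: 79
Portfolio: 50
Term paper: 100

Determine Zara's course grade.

C

Lab reports: drop 63 → average of remaining 2 = 145/2 = 72.5
Weighted total:
  Lab reports 72.5 × 0.15 = 10.875
  Peer review 92 × 0.05 = 4.6
  Midterm exam 98 × 0.08 = 7.84
  Reading responses 78 × 0.25 = 19.5
  Case studies 79 × 0.27 = 21.33
  Portfolio 50 × 0.15 = 7.5
  Term paper 100 × 0.05 = 5
Sum = 76.645
76.645 is ≥ 73 and < 77 → C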